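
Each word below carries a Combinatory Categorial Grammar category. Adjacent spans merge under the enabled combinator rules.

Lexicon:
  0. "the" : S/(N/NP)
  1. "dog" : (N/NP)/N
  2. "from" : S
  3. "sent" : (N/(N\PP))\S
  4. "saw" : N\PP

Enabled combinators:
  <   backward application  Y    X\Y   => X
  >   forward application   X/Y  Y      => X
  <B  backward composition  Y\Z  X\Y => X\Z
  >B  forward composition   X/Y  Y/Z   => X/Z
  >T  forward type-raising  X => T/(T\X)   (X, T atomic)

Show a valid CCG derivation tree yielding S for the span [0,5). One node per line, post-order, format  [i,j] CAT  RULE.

[0,5] S   >
  [0,2] S/N   >B
    [0,1] "the" : S/(N/NP)
    [1,2] "dog" : (N/NP)/N
  [2,5] N   >
    [2,4] N/(N\PP)   <
      [2,3] "from" : S
      [3,4] "sent" : (N/(N\PP))\S
    [4,5] "saw" : N\PP

[0,1] S/(N/NP)  lex  "the"
[1,2] (N/NP)/N  lex  "dog"
[0,2] S/N  >B  k=1
[2,3] S  lex  "from"
[3,4] (N/(N\PP))\S  lex  "sent"
[2,4] N/(N\PP)  <  k=3
[4,5] N\PP  lex  "saw"
[2,5] N  >  k=4
[0,5] S  >  k=2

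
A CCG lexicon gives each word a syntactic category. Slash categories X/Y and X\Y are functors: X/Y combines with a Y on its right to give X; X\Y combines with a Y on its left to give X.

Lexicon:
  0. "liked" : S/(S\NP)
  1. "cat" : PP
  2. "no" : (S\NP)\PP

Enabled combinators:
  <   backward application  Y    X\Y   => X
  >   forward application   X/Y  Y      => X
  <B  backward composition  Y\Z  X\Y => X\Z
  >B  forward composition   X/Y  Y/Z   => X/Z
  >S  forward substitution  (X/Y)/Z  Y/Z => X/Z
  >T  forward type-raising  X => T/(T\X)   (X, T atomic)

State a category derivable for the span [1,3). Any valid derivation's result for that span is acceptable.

[0,3] S   >
  [0,1] "liked" : S/(S\NP)
  [1,3] S\NP   <
    [1,2] "cat" : PP
    [2,3] "no" : (S\NP)\PP

S\NP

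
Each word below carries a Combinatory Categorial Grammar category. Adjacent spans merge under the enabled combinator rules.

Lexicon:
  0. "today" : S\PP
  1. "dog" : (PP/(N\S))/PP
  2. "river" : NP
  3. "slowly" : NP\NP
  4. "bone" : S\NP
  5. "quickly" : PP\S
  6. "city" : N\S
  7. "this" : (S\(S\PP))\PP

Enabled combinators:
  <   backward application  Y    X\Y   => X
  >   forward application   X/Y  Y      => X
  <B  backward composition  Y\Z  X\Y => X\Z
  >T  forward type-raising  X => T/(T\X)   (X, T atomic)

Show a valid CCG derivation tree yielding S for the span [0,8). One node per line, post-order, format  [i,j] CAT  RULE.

[0,8] S   <
  [0,1] "today" : S\PP
  [1,8] S\(S\PP)   <
    [1,7] PP   >
      [1,6] PP/(N\S)   >
        [1,2] "dog" : (PP/(N\S))/PP
        [2,6] PP   >
          [2,3] PP/(PP\NP)   >T
            [2,3] "river" : NP
          [3,6] PP\NP   <B
            [3,4] "slowly" : NP\NP
            [4,6] PP\NP   <B
              [4,5] "bone" : S\NP
              [5,6] "quickly" : PP\S
      [6,7] "city" : N\S
    [7,8] "this" : (S\(S\PP))\PP

[0,1] S\PP  lex  "today"
[1,2] (PP/(N\S))/PP  lex  "dog"
[2,3] NP  lex  "river"
[2,3] PP/(PP\NP)  >T
[3,4] NP\NP  lex  "slowly"
[4,5] S\NP  lex  "bone"
[5,6] PP\S  lex  "quickly"
[4,6] PP\NP  <B  k=5
[3,6] PP\NP  <B  k=4
[2,6] PP  >  k=3
[1,6] PP/(N\S)  >  k=2
[6,7] N\S  lex  "city"
[1,7] PP  >  k=6
[7,8] (S\(S\PP))\PP  lex  "this"
[1,8] S\(S\PP)  <  k=7
[0,8] S  <  k=1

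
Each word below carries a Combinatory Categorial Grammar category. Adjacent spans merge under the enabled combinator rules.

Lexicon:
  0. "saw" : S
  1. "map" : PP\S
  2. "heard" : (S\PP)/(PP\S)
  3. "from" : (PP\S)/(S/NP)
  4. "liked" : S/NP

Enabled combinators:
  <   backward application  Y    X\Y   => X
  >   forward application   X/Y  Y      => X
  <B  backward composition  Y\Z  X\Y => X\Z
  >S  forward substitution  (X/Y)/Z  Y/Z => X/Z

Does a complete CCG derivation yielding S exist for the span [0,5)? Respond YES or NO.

YES

[0,5] S   <
  [0,2] PP   <
    [0,1] "saw" : S
    [1,2] "map" : PP\S
  [2,5] S\PP   >
    [2,3] "heard" : (S\PP)/(PP\S)
    [3,5] PP\S   >
      [3,4] "from" : (PP\S)/(S/NP)
      [4,5] "liked" : S/NP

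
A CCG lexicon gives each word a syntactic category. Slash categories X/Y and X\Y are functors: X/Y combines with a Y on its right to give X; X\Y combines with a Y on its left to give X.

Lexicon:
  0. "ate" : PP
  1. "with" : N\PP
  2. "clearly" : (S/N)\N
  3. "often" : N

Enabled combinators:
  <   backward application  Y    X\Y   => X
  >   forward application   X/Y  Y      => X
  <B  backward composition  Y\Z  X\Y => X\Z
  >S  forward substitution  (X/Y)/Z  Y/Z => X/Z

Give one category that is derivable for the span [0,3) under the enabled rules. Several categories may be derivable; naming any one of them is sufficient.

[0,4] S   >
  [0,3] S/N   <
    [0,2] N   <
      [0,1] "ate" : PP
      [1,2] "with" : N\PP
    [2,3] "clearly" : (S/N)\N
  [3,4] "often" : N

S/N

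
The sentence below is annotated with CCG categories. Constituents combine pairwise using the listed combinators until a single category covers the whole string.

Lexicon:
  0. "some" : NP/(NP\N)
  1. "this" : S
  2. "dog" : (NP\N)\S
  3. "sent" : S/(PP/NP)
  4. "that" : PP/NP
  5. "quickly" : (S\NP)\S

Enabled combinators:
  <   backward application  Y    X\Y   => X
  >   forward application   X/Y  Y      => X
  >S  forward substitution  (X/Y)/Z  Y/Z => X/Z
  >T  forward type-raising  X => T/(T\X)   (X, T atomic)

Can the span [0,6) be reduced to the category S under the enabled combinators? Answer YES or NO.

[0,6] S   <
  [0,3] NP   >
    [0,1] "some" : NP/(NP\N)
    [1,3] NP\N   <
      [1,2] "this" : S
      [2,3] "dog" : (NP\N)\S
  [3,6] S\NP   <
    [3,5] S   >
      [3,4] "sent" : S/(PP/NP)
      [4,5] "that" : PP/NP
    [5,6] "quickly" : (S\NP)\S

YES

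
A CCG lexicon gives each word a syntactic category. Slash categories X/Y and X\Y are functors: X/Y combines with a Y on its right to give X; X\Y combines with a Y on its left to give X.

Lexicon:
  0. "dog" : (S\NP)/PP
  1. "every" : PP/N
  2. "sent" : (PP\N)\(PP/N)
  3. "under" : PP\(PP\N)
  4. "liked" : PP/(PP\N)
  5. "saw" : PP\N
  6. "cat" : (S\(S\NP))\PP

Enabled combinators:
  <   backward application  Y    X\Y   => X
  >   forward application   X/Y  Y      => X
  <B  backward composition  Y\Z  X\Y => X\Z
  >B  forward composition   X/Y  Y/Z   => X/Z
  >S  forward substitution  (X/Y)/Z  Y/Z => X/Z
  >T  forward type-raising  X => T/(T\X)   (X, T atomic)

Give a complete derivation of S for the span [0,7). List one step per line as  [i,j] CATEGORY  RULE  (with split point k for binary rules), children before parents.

[0,1] (S\NP)/PP  lex  "dog"
[1,2] PP/N  lex  "every"
[2,3] (PP\N)\(PP/N)  lex  "sent"
[1,3] PP\N  <  k=2
[3,4] PP\(PP\N)  lex  "under"
[1,4] PP  <  k=3
[0,4] S\NP  >  k=1
[4,5] PP/(PP\N)  lex  "liked"
[5,6] PP\N  lex  "saw"
[4,6] PP  >  k=5
[6,7] (S\(S\NP))\PP  lex  "cat"
[4,7] S\(S\NP)  <  k=6
[0,7] S  <  k=4

[0,7] S   <
  [0,4] S\NP   >
    [0,1] "dog" : (S\NP)/PP
    [1,4] PP   <
      [1,3] PP\N   <
        [1,2] "every" : PP/N
        [2,3] "sent" : (PP\N)\(PP/N)
      [3,4] "under" : PP\(PP\N)
  [4,7] S\(S\NP)   <
    [4,6] PP   >
      [4,5] "liked" : PP/(PP\N)
      [5,6] "saw" : PP\N
    [6,7] "cat" : (S\(S\NP))\PP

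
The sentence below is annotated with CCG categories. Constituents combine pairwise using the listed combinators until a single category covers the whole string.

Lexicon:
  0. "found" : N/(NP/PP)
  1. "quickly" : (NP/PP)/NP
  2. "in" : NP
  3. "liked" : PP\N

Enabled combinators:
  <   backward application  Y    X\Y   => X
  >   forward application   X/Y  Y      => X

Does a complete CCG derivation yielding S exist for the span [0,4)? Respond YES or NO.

N/(NP/PP) (NP/PP)/NP NP PP\N
CKY chart[0,4] = {PP}; S ∉ chart

NO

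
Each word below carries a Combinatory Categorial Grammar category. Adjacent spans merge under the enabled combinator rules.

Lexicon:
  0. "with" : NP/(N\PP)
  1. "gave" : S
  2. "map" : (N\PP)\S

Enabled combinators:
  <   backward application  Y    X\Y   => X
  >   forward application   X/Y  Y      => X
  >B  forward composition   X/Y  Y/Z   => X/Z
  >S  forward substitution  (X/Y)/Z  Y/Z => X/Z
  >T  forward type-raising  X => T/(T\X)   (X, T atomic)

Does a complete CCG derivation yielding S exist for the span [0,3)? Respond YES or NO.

NP/(N\PP) S (N\PP)\S
CKY chart[0,3] = {N/(N\NP), NP, NP/(NP\NP), PP/(PP\NP), S/(S\NP)}; S ∉ chart

NO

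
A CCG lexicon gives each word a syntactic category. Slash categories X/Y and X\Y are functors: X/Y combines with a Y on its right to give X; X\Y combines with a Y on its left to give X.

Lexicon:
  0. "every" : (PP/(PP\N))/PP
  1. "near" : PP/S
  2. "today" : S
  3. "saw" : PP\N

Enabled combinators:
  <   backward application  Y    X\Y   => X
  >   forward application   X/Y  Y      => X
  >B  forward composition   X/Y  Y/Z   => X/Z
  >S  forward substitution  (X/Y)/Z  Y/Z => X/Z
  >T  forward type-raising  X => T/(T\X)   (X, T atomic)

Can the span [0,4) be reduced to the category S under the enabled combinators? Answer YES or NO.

NO

(PP/(PP\N))/PP PP/S S PP\N
CKY chart[0,4] = {N/(N\PP), NP/(NP\PP), PP, PP/(PP\PP), S/(S\PP)}; S ∉ chart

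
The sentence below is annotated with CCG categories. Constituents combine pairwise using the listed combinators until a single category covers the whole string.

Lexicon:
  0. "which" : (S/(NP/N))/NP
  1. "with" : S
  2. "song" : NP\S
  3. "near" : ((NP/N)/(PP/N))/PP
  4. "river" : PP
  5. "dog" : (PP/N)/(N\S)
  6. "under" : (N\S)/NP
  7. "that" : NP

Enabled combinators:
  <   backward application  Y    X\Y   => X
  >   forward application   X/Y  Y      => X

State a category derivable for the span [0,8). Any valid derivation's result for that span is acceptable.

[0,8] S   >
  [0,3] S/(NP/N)   >
    [0,1] "which" : (S/(NP/N))/NP
    [1,3] NP   <
      [1,2] "with" : S
      [2,3] "song" : NP\S
  [3,8] NP/N   >
    [3,5] (NP/N)/(PP/N)   >
      [3,4] "near" : ((NP/N)/(PP/N))/PP
      [4,5] "river" : PP
    [5,8] PP/N   >
      [5,6] "dog" : (PP/N)/(N\S)
      [6,8] N\S   >
        [6,7] "under" : (N\S)/NP
        [7,8] "that" : NP

S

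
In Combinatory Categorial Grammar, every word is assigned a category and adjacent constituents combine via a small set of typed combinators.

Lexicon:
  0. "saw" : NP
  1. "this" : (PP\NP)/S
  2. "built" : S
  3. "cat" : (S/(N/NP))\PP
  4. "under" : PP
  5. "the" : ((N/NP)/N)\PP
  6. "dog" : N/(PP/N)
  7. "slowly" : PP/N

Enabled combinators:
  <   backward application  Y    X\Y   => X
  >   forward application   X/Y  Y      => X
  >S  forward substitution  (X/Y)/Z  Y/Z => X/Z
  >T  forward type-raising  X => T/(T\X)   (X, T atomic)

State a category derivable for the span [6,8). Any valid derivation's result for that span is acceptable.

[0,8] S   >
  [0,4] S/(N/NP)   <
    [0,3] PP   >
      [0,1] PP/(PP\NP)   >T
        [0,1] "saw" : NP
      [1,3] PP\NP   >
        [1,2] "this" : (PP\NP)/S
        [2,3] "built" : S
    [3,4] "cat" : (S/(N/NP))\PP
  [4,8] N/NP   >
    [4,6] (N/NP)/N   <
      [4,5] "under" : PP
      [5,6] "the" : ((N/NP)/N)\PP
    [6,8] N   >
      [6,7] "dog" : N/(PP/N)
      [7,8] "slowly" : PP/N

N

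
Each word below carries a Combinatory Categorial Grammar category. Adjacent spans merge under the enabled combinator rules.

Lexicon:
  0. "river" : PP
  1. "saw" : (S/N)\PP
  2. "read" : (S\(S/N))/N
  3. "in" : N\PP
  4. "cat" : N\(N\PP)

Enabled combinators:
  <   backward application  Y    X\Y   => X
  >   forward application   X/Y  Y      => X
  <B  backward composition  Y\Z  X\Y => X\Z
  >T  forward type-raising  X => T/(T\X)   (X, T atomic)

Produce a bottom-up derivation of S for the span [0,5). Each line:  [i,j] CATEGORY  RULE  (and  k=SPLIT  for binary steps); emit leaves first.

[0,5] S   <
  [0,2] S/N   <
    [0,1] "river" : PP
    [1,2] "saw" : (S/N)\PP
  [2,5] S\(S/N)   >
    [2,3] "read" : (S\(S/N))/N
    [3,5] N   <
      [3,4] "in" : N\PP
      [4,5] "cat" : N\(N\PP)

[0,1] PP  lex  "river"
[1,2] (S/N)\PP  lex  "saw"
[0,2] S/N  <  k=1
[2,3] (S\(S/N))/N  lex  "read"
[3,4] N\PP  lex  "in"
[4,5] N\(N\PP)  lex  "cat"
[3,5] N  <  k=4
[2,5] S\(S/N)  >  k=3
[0,5] S  <  k=2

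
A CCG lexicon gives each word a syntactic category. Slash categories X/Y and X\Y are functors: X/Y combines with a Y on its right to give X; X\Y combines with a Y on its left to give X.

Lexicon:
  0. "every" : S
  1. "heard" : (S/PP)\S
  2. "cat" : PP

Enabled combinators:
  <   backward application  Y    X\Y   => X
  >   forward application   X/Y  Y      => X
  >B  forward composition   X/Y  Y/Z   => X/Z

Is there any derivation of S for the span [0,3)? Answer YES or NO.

YES

[0,3] S   >
  [0,2] S/PP   <
    [0,1] "every" : S
    [1,2] "heard" : (S/PP)\S
  [2,3] "cat" : PP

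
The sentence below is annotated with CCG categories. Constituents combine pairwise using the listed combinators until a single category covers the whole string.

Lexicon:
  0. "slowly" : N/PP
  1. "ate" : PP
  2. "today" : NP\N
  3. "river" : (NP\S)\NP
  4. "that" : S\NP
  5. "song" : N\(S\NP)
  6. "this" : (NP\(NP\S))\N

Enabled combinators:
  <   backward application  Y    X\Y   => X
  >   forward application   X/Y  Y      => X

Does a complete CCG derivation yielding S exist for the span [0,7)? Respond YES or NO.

NO

N/PP PP NP\N (NP\S)\NP S\NP N\(S\NP) (NP\(NP\S))\N
CKY chart[0,7] = {NP}; S ∉ chart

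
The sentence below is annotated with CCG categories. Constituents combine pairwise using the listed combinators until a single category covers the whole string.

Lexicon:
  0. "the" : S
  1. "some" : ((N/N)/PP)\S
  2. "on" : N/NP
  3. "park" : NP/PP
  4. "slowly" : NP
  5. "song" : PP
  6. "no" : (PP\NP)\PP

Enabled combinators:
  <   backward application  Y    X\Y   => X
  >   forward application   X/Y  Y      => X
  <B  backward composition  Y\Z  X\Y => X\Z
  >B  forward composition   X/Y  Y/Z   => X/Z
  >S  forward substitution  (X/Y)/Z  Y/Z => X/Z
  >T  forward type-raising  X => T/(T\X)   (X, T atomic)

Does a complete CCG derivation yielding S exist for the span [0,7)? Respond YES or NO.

NO

S ((N/N)/PP)\S N/NP NP/PP NP PP (PP\NP)\PP
CKY chart[0,7] = {(N/N)/(PP\N), N, N/(N\N), N/(PP\PP), NP/(NP\N), PP/(PP\N), S/(S\N)}; S ∉ chart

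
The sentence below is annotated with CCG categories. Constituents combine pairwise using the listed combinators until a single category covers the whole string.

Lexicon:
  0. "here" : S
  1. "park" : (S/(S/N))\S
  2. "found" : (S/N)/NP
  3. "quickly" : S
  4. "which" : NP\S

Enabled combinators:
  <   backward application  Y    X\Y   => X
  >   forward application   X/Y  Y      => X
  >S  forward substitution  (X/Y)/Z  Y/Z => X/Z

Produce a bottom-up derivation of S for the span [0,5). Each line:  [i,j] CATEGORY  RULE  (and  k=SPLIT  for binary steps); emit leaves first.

[0,5] S   >
  [0,2] S/(S/N)   <
    [0,1] "here" : S
    [1,2] "park" : (S/(S/N))\S
  [2,5] S/N   >
    [2,3] "found" : (S/N)/NP
    [3,5] NP   <
      [3,4] "quickly" : S
      [4,5] "which" : NP\S

[0,1] S  lex  "here"
[1,2] (S/(S/N))\S  lex  "park"
[0,2] S/(S/N)  <  k=1
[2,3] (S/N)/NP  lex  "found"
[3,4] S  lex  "quickly"
[4,5] NP\S  lex  "which"
[3,5] NP  <  k=4
[2,5] S/N  >  k=3
[0,5] S  >  k=2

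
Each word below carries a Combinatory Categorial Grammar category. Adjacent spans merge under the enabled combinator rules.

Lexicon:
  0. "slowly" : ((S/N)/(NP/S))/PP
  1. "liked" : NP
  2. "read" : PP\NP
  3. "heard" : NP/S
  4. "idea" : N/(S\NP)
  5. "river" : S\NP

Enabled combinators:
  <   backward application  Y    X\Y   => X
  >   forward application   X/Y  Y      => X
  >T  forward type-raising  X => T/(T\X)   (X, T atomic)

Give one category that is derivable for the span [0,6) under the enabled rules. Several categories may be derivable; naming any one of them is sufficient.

[0,6] S   >
  [0,4] S/N   >
    [0,3] (S/N)/(NP/S)   >
      [0,1] "slowly" : ((S/N)/(NP/S))/PP
      [1,3] PP   >
        [1,2] PP/(PP\NP)   >T
          [1,2] "liked" : NP
        [2,3] "read" : PP\NP
    [3,4] "heard" : NP/S
  [4,6] N   >
    [4,5] "idea" : N/(S\NP)
    [5,6] "river" : S\NP

S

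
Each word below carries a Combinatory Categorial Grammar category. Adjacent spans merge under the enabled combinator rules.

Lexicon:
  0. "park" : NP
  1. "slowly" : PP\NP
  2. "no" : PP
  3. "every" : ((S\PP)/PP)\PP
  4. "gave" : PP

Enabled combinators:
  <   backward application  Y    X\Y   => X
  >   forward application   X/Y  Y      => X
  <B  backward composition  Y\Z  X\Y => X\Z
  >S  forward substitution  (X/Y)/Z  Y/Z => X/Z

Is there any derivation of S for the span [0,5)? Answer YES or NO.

[0,5] S   <
  [0,2] PP   <
    [0,1] "park" : NP
    [1,2] "slowly" : PP\NP
  [2,5] S\PP   >
    [2,4] (S\PP)/PP   <
      [2,3] "no" : PP
      [3,4] "every" : ((S\PP)/PP)\PP
    [4,5] "gave" : PP

YES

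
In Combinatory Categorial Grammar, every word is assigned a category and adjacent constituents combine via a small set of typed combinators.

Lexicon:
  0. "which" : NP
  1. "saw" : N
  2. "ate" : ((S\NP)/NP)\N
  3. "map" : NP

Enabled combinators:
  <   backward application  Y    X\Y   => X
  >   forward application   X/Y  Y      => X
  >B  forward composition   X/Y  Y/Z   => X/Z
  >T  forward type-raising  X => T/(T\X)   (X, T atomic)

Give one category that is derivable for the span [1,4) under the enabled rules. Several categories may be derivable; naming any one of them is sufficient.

S\NP

[0,4] S   >
  [0,1] S/(S\NP)   >T
    [0,1] "which" : NP
  [1,4] S\NP   >
    [1,3] (S\NP)/NP   <
      [1,2] "saw" : N
      [2,3] "ate" : ((S\NP)/NP)\N
    [3,4] "map" : NP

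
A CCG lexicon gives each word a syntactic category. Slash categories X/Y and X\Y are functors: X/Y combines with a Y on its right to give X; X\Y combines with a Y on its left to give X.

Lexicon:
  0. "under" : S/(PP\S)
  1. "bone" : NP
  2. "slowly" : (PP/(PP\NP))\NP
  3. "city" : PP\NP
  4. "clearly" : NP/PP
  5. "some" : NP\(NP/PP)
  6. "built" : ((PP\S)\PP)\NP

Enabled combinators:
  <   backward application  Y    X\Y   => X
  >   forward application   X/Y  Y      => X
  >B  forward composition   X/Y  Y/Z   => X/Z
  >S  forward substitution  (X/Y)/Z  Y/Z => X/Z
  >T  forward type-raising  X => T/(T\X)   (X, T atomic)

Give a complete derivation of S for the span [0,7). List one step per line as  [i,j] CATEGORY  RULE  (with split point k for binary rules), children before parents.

[0,1] S/(PP\S)  lex  "under"
[1,2] NP  lex  "bone"
[2,3] (PP/(PP\NP))\NP  lex  "slowly"
[1,3] PP/(PP\NP)  <  k=2
[3,4] PP\NP  lex  "city"
[1,4] PP  >  k=3
[4,5] NP/PP  lex  "clearly"
[5,6] NP\(NP/PP)  lex  "some"
[4,6] NP  <  k=5
[6,7] ((PP\S)\PP)\NP  lex  "built"
[4,7] (PP\S)\PP  <  k=6
[1,7] PP\S  <  k=4
[0,7] S  >  k=1

[0,7] S   >
  [0,1] "under" : S/(PP\S)
  [1,7] PP\S   <
    [1,4] PP   >
      [1,3] PP/(PP\NP)   <
        [1,2] "bone" : NP
        [2,3] "slowly" : (PP/(PP\NP))\NP
      [3,4] "city" : PP\NP
    [4,7] (PP\S)\PP   <
      [4,6] NP   <
        [4,5] "clearly" : NP/PP
        [5,6] "some" : NP\(NP/PP)
      [6,7] "built" : ((PP\S)\PP)\NP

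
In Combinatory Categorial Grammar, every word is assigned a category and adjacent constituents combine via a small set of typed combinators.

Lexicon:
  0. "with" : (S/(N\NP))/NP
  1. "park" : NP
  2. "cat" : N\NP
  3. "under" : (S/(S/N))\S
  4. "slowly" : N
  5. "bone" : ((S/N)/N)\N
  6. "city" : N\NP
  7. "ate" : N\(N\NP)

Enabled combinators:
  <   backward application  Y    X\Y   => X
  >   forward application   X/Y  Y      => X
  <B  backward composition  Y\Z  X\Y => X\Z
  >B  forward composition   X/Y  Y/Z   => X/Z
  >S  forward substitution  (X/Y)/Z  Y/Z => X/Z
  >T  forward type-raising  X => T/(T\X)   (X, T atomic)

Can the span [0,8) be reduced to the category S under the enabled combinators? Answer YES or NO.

[0,8] S   >
  [0,4] S/(S/N)   <
    [0,3] S   >
      [0,2] S/(N\NP)   >
        [0,1] "with" : (S/(N\NP))/NP
        [1,2] "park" : NP
      [2,3] "cat" : N\NP
    [3,4] "under" : (S/(S/N))\S
  [4,8] S/N   >
    [4,6] (S/N)/N   <
      [4,5] "slowly" : N
      [5,6] "bone" : ((S/N)/N)\N
    [6,8] N   <
      [6,7] "city" : N\NP
      [7,8] "ate" : N\(N\NP)

YES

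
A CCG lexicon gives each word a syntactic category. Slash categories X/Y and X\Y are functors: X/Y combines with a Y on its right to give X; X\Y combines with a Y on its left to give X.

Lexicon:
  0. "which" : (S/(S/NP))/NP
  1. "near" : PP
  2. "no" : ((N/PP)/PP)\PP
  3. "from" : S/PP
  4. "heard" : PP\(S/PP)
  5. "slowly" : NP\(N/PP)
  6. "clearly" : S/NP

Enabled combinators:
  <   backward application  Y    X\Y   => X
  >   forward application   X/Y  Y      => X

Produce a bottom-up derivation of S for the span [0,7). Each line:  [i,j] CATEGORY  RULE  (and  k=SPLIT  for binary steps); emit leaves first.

[0,7] S   >
  [0,6] S/(S/NP)   >
    [0,1] "which" : (S/(S/NP))/NP
    [1,6] NP   <
      [1,5] N/PP   >
        [1,3] (N/PP)/PP   <
          [1,2] "near" : PP
          [2,3] "no" : ((N/PP)/PP)\PP
        [3,5] PP   <
          [3,4] "from" : S/PP
          [4,5] "heard" : PP\(S/PP)
      [5,6] "slowly" : NP\(N/PP)
  [6,7] "clearly" : S/NP

[0,1] (S/(S/NP))/NP  lex  "which"
[1,2] PP  lex  "near"
[2,3] ((N/PP)/PP)\PP  lex  "no"
[1,3] (N/PP)/PP  <  k=2
[3,4] S/PP  lex  "from"
[4,5] PP\(S/PP)  lex  "heard"
[3,5] PP  <  k=4
[1,5] N/PP  >  k=3
[5,6] NP\(N/PP)  lex  "slowly"
[1,6] NP  <  k=5
[0,6] S/(S/NP)  >  k=1
[6,7] S/NP  lex  "clearly"
[0,7] S  >  k=6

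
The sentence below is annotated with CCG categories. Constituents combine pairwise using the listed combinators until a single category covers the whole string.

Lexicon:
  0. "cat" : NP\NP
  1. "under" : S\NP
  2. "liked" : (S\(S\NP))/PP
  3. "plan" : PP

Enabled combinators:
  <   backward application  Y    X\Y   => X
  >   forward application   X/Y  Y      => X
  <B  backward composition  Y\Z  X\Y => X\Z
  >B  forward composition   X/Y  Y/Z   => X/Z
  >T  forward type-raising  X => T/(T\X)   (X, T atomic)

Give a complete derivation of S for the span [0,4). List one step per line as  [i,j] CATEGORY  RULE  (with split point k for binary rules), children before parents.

[0,4] S   <
  [0,2] S\NP   <B
    [0,1] "cat" : NP\NP
    [1,2] "under" : S\NP
  [2,4] S\(S\NP)   >
    [2,3] "liked" : (S\(S\NP))/PP
    [3,4] "plan" : PP

[0,1] NP\NP  lex  "cat"
[1,2] S\NP  lex  "under"
[0,2] S\NP  <B  k=1
[2,3] (S\(S\NP))/PP  lex  "liked"
[3,4] PP  lex  "plan"
[2,4] S\(S\NP)  >  k=3
[0,4] S  <  k=2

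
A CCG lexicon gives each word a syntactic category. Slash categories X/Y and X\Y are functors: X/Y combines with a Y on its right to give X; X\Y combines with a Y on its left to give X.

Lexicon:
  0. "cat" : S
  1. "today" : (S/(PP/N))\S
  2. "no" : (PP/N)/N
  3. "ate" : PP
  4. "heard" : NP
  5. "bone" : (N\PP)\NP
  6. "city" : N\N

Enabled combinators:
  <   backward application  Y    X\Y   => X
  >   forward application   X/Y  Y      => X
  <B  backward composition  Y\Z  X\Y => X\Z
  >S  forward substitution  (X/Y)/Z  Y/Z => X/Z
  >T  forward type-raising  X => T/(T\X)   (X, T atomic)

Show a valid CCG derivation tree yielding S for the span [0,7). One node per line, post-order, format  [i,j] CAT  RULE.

[0,1] S  lex  "cat"
[1,2] (S/(PP/N))\S  lex  "today"
[0,2] S/(PP/N)  <  k=1
[2,3] (PP/N)/N  lex  "no"
[3,4] PP  lex  "ate"
[3,4] N/(N\PP)  >T
[4,5] NP  lex  "heard"
[5,6] (N\PP)\NP  lex  "bone"
[4,6] N\PP  <  k=5
[6,7] N\N  lex  "city"
[4,7] N\PP  <B  k=6
[3,7] N  >  k=4
[2,7] PP/N  >  k=3
[0,7] S  >  k=2

[0,7] S   >
  [0,2] S/(PP/N)   <
    [0,1] "cat" : S
    [1,2] "today" : (S/(PP/N))\S
  [2,7] PP/N   >
    [2,3] "no" : (PP/N)/N
    [3,7] N   >
      [3,4] N/(N\PP)   >T
        [3,4] "ate" : PP
      [4,7] N\PP   <B
        [4,6] N\PP   <
          [4,5] "heard" : NP
          [5,6] "bone" : (N\PP)\NP
        [6,7] "city" : N\N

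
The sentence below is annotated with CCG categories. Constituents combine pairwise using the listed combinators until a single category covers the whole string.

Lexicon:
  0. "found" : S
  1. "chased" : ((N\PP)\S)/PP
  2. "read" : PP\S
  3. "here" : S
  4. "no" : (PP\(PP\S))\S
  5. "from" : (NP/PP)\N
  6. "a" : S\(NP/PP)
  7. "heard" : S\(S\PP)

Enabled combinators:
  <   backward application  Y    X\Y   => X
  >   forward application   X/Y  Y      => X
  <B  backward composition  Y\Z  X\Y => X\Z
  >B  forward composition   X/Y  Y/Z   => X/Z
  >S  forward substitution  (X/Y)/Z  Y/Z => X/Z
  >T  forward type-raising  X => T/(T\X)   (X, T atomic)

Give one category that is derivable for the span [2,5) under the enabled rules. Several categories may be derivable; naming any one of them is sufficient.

PP

[0,8] S   <
  [0,7] S\PP   <B
    [0,5] N\PP   <
      [0,1] "found" : S
      [1,5] (N\PP)\S   >
        [1,2] "chased" : ((N\PP)\S)/PP
        [2,5] PP   <
          [2,3] "read" : PP\S
          [3,5] PP\(PP\S)   <
            [3,4] "here" : S
            [4,5] "no" : (PP\(PP\S))\S
    [5,7] S\N   <B
      [5,6] "from" : (NP/PP)\N
      [6,7] "a" : S\(NP/PP)
  [7,8] "heard" : S\(S\PP)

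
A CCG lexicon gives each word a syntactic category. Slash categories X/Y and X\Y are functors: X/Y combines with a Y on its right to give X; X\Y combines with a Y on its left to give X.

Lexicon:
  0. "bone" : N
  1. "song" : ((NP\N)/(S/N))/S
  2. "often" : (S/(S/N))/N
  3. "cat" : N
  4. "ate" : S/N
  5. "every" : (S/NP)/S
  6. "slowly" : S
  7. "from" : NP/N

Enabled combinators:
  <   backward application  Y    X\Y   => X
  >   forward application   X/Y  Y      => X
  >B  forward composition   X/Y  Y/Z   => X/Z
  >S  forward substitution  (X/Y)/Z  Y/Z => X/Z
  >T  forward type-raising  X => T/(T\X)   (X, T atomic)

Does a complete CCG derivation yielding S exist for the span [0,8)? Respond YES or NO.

NO

N ((NP\N)/(S/N))/S (S/(S/N))/N N S/N (S/NP)/S S NP/N
CKY chart[0,8] = {N/(N\NP), NP, NP/(NP\NP), PP/(PP\NP), S/(S\NP)}; S ∉ chart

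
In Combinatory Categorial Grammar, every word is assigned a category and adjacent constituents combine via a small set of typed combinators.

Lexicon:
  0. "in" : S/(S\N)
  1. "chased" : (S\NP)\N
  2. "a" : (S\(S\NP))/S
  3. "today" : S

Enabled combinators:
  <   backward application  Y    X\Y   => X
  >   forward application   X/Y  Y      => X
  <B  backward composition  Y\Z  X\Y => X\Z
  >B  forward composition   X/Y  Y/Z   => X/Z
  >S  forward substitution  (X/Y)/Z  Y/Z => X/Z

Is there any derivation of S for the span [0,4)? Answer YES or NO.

[0,4] S   >
  [0,1] "in" : S/(S\N)
  [1,4] S\N   <B
    [1,2] "chased" : (S\NP)\N
    [2,4] S\(S\NP)   >
      [2,3] "a" : (S\(S\NP))/S
      [3,4] "today" : S

YES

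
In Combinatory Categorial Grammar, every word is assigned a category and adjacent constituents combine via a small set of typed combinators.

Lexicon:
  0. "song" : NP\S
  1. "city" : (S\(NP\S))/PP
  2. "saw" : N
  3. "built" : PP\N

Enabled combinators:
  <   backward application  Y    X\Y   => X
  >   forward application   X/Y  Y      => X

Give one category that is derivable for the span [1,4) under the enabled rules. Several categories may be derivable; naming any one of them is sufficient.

S\(NP\S)

[0,4] S   <
  [0,1] "song" : NP\S
  [1,4] S\(NP\S)   >
    [1,2] "city" : (S\(NP\S))/PP
    [2,4] PP   <
      [2,3] "saw" : N
      [3,4] "built" : PP\N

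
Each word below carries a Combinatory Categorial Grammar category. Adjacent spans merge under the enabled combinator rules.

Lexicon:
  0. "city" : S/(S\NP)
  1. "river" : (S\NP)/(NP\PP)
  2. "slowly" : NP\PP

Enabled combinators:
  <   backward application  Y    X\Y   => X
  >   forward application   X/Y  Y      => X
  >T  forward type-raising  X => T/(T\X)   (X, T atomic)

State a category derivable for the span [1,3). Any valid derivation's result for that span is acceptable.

S\NP

[0,3] S   >
  [0,1] "city" : S/(S\NP)
  [1,3] S\NP   >
    [1,2] "river" : (S\NP)/(NP\PP)
    [2,3] "slowly" : NP\PP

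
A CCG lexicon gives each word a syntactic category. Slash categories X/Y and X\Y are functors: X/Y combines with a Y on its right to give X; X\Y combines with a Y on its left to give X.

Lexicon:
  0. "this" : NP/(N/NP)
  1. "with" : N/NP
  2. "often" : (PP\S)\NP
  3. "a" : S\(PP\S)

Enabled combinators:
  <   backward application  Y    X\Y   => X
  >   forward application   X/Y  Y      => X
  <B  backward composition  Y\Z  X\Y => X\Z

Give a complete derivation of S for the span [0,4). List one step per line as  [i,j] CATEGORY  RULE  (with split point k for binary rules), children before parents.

[0,4] S   <
  [0,2] NP   >
    [0,1] "this" : NP/(N/NP)
    [1,2] "with" : N/NP
  [2,4] S\NP   <B
    [2,3] "often" : (PP\S)\NP
    [3,4] "a" : S\(PP\S)

[0,1] NP/(N/NP)  lex  "this"
[1,2] N/NP  lex  "with"
[0,2] NP  >  k=1
[2,3] (PP\S)\NP  lex  "often"
[3,4] S\(PP\S)  lex  "a"
[2,4] S\NP  <B  k=3
[0,4] S  <  k=2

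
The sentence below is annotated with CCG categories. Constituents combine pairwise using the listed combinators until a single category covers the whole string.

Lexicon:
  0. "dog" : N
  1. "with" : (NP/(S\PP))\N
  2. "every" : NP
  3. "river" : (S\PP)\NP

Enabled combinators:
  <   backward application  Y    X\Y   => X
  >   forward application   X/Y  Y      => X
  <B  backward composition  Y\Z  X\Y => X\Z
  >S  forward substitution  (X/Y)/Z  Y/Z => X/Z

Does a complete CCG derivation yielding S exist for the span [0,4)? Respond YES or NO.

N (NP/(S\PP))\N NP (S\PP)\NP
CKY chart[0,4] = {NP}; S ∉ chart

NO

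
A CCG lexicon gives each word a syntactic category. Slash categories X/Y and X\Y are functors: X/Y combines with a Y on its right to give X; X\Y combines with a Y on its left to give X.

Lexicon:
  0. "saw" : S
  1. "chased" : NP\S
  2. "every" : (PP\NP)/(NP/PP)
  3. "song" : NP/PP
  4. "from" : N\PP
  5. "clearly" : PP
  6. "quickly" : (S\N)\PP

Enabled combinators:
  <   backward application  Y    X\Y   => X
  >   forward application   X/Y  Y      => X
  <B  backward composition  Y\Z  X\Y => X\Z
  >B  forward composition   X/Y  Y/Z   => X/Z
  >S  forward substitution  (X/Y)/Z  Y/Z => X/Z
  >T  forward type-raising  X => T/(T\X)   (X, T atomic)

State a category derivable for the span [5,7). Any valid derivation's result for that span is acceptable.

S\N

[0,7] S   <
  [0,4] PP   <
    [0,2] NP   >
      [0,1] NP/(NP\S)   >T
        [0,1] "saw" : S
      [1,2] "chased" : NP\S
    [2,4] PP\NP   >
      [2,3] "every" : (PP\NP)/(NP/PP)
      [3,4] "song" : NP/PP
  [4,7] S\PP   <B
    [4,5] "from" : N\PP
    [5,7] S\N   <
      [5,6] "clearly" : PP
      [6,7] "quickly" : (S\N)\PP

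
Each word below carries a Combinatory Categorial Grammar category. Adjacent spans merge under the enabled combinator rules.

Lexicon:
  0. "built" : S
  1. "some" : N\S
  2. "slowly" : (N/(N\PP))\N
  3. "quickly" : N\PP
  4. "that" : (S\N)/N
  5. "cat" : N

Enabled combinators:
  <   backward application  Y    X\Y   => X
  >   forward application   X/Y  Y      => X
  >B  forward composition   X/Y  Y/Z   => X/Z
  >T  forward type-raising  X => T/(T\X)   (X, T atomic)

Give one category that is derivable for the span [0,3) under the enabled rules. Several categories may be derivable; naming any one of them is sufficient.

[0,6] S   <
  [0,4] N   >
    [0,3] N/(N\PP)   <
      [0,2] N   >
        [0,1] N/(N\S)   >T
          [0,1] "built" : S
        [1,2] "some" : N\S
      [2,3] "slowly" : (N/(N\PP))\N
    [3,4] "quickly" : N\PP
  [4,6] S\N   >
    [4,5] "that" : (S\N)/N
    [5,6] "cat" : N

N/(N\PP)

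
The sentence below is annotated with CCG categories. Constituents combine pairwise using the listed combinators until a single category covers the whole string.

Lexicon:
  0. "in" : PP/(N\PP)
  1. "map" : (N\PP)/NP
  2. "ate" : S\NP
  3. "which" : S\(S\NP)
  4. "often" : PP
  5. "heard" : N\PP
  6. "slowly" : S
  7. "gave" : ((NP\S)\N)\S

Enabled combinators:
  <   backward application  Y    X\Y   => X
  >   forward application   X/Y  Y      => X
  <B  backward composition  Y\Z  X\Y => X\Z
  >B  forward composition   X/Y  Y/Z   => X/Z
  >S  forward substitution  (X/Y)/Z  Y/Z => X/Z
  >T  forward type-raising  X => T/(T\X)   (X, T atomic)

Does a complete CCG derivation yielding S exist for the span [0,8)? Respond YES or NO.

NO

PP/(N\PP) (N\PP)/NP S\NP S\(S\NP) PP N\PP S ((NP\S)\N)\S
CKY chart[0,8] = {N/(N\PP), NP/(NP\PP), PP, PP/(NP\NP), PP/(PP\PP), S/(S\PP)}; S ∉ chart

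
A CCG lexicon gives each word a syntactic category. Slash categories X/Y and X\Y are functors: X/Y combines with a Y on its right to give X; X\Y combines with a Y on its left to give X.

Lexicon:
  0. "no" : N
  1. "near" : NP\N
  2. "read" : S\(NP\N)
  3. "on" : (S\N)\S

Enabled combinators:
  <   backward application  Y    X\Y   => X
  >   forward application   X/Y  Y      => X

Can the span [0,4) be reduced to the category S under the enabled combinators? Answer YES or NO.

[0,4] S   <
  [0,1] "no" : N
  [1,4] S\N   <
    [1,3] S   <
      [1,2] "near" : NP\N
      [2,3] "read" : S\(NP\N)
    [3,4] "on" : (S\N)\S

YES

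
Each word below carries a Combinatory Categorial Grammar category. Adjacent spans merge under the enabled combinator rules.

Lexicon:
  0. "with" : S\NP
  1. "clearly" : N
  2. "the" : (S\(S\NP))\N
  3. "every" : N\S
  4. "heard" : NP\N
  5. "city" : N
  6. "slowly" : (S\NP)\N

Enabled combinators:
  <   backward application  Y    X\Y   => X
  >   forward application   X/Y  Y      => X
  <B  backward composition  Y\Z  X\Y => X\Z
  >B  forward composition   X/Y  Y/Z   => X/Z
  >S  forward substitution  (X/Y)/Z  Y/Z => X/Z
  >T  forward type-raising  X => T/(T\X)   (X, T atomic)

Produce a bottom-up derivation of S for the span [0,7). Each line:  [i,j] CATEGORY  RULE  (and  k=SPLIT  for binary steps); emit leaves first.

[0,1] S\NP  lex  "with"
[1,2] N  lex  "clearly"
[2,3] (S\(S\NP))\N  lex  "the"
[1,3] S\(S\NP)  <  k=2
[0,3] S  <  k=1
[3,4] N\S  lex  "every"
[0,4] N  <  k=3
[4,5] NP\N  lex  "heard"
[5,6] N  lex  "city"
[6,7] (S\NP)\N  lex  "slowly"
[5,7] S\NP  <  k=6
[4,7] S\N  <B  k=5
[0,7] S  <  k=4

[0,7] S   <
  [0,4] N   <
    [0,3] S   <
      [0,1] "with" : S\NP
      [1,3] S\(S\NP)   <
        [1,2] "clearly" : N
        [2,3] "the" : (S\(S\NP))\N
    [3,4] "every" : N\S
  [4,7] S\N   <B
    [4,5] "heard" : NP\N
    [5,7] S\NP   <
      [5,6] "city" : N
      [6,7] "slowly" : (S\NP)\N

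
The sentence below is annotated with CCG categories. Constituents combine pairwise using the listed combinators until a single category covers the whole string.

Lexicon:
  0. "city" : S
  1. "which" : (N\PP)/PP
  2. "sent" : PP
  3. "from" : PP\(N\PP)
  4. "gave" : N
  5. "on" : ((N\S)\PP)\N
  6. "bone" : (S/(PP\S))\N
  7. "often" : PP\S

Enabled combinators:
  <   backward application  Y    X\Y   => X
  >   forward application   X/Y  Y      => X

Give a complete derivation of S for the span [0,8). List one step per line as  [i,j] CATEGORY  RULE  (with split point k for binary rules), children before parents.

[0,8] S   >
  [0,7] S/(PP\S)   <
    [0,6] N   <
      [0,1] "city" : S
      [1,6] N\S   <
        [1,4] PP   <
          [1,3] N\PP   >
            [1,2] "which" : (N\PP)/PP
            [2,3] "sent" : PP
          [3,4] "from" : PP\(N\PP)
        [4,6] (N\S)\PP   <
          [4,5] "gave" : N
          [5,6] "on" : ((N\S)\PP)\N
    [6,7] "bone" : (S/(PP\S))\N
  [7,8] "often" : PP\S

[0,1] S  lex  "city"
[1,2] (N\PP)/PP  lex  "which"
[2,3] PP  lex  "sent"
[1,3] N\PP  >  k=2
[3,4] PP\(N\PP)  lex  "from"
[1,4] PP  <  k=3
[4,5] N  lex  "gave"
[5,6] ((N\S)\PP)\N  lex  "on"
[4,6] (N\S)\PP  <  k=5
[1,6] N\S  <  k=4
[0,6] N  <  k=1
[6,7] (S/(PP\S))\N  lex  "bone"
[0,7] S/(PP\S)  <  k=6
[7,8] PP\S  lex  "often"
[0,8] S  >  k=7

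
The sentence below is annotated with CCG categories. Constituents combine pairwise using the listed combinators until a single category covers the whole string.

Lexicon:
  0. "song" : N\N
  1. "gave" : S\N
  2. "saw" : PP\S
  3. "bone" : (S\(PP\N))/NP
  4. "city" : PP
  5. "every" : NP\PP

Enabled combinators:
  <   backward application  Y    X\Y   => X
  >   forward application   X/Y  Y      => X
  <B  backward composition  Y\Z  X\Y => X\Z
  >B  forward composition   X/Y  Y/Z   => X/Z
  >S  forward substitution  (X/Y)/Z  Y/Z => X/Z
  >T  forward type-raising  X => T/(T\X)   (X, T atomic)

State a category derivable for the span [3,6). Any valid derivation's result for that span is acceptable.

S\(PP\N)

[0,6] S   <
  [0,3] PP\N   <B
    [0,1] "song" : N\N
    [1,3] PP\N   <B
      [1,2] "gave" : S\N
      [2,3] "saw" : PP\S
  [3,6] S\(PP\N)   >
    [3,4] "bone" : (S\(PP\N))/NP
    [4,6] NP   >
      [4,5] NP/(NP\PP)   >T
        [4,5] "city" : PP
      [5,6] "every" : NP\PP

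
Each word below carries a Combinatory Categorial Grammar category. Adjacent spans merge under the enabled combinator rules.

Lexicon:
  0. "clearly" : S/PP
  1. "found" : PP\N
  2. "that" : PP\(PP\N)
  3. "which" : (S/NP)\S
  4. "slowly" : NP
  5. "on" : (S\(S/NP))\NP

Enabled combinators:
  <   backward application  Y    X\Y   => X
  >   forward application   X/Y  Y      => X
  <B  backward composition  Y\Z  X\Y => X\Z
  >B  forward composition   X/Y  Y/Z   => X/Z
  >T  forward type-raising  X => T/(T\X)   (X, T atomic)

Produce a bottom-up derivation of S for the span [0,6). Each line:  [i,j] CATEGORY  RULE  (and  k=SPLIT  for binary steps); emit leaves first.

[0,1] S/PP  lex  "clearly"
[1,2] PP\N  lex  "found"
[2,3] PP\(PP\N)  lex  "that"
[1,3] PP  <  k=2
[0,3] S  >  k=1
[3,4] (S/NP)\S  lex  "which"
[0,4] S/NP  <  k=3
[4,5] NP  lex  "slowly"
[5,6] (S\(S/NP))\NP  lex  "on"
[4,6] S\(S/NP)  <  k=5
[0,6] S  <  k=4

[0,6] S   <
  [0,4] S/NP   <
    [0,3] S   >
      [0,1] "clearly" : S/PP
      [1,3] PP   <
        [1,2] "found" : PP\N
        [2,3] "that" : PP\(PP\N)
    [3,4] "which" : (S/NP)\S
  [4,6] S\(S/NP)   <
    [4,5] "slowly" : NP
    [5,6] "on" : (S\(S/NP))\NP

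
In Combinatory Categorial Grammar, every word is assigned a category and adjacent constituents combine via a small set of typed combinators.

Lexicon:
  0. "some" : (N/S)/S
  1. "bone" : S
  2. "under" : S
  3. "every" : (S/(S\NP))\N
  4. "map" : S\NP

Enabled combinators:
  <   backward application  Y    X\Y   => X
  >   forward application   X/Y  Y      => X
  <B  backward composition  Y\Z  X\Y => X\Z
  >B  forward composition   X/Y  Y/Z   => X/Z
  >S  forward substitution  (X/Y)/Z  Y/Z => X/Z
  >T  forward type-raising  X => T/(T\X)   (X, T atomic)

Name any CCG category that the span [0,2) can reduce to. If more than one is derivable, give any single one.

[0,5] S   >
  [0,4] S/(S\NP)   <
    [0,3] N   >
      [0,2] N/S   >
        [0,1] "some" : (N/S)/S
        [1,2] "bone" : S
      [2,3] "under" : S
    [3,4] "every" : (S/(S\NP))\N
  [4,5] "map" : S\NP

N/S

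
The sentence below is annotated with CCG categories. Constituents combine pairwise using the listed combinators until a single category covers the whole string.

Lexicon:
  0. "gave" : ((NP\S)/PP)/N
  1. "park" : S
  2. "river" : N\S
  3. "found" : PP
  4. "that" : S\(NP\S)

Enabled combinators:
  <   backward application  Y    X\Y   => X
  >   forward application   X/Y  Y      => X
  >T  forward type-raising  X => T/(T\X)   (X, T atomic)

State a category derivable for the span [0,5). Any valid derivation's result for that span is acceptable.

[0,5] S   <
  [0,4] NP\S   >
    [0,3] (NP\S)/PP   >
      [0,1] "gave" : ((NP\S)/PP)/N
      [1,3] N   <
        [1,2] "park" : S
        [2,3] "river" : N\S
    [3,4] "found" : PP
  [4,5] "that" : S\(NP\S)

S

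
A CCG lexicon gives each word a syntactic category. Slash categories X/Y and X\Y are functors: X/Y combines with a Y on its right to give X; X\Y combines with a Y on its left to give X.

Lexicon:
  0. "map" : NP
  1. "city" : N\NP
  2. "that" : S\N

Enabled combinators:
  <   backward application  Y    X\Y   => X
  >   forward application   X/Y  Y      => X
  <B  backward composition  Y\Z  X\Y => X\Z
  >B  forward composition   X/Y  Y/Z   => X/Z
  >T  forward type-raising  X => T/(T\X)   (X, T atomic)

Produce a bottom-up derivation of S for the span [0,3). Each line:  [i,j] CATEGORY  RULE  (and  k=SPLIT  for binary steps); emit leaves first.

[0,1] NP  lex  "map"
[0,1] S/(S\NP)  >T
[1,2] N\NP  lex  "city"
[2,3] S\N  lex  "that"
[1,3] S\NP  <B  k=2
[0,3] S  >  k=1

[0,3] S   >
  [0,1] S/(S\NP)   >T
    [0,1] "map" : NP
  [1,3] S\NP   <B
    [1,2] "city" : N\NP
    [2,3] "that" : S\N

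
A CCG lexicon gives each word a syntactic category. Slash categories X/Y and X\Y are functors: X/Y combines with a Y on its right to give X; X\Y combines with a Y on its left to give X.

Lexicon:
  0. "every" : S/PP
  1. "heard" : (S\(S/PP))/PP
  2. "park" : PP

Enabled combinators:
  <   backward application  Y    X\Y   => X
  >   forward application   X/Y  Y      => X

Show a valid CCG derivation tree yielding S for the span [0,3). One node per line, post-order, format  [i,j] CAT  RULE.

[0,1] S/PP  lex  "every"
[1,2] (S\(S/PP))/PP  lex  "heard"
[2,3] PP  lex  "park"
[1,3] S\(S/PP)  >  k=2
[0,3] S  <  k=1

[0,3] S   <
  [0,1] "every" : S/PP
  [1,3] S\(S/PP)   >
    [1,2] "heard" : (S\(S/PP))/PP
    [2,3] "park" : PP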